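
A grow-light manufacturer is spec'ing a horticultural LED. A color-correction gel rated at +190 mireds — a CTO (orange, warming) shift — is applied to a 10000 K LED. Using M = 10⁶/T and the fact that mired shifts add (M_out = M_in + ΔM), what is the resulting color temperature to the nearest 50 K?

3450 K

M_in = 10⁶/10000 = 100.00 mireds.
M_out = 100.00 + (+190) = 290.00 mireds.
T_out = 10⁶/290.00 = 3448.3 K → 3450 K.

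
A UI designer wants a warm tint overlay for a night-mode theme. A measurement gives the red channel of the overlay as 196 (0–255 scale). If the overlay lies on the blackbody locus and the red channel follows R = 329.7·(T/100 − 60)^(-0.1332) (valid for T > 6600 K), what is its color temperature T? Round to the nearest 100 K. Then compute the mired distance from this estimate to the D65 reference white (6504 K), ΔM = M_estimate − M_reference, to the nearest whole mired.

-63 mireds

(t − 60)^(-0.1332) = 196/329.7 = 0.59448.
t − 60 = 0.59448^(1/-0.1332) = 0.59448^(-7.508) = 49.621, so t = 109.621.
T = 100·t = 10962 K → 11000 K to the nearest 100 K.
M_estimate = 10⁶/11000 = 90.91; M_reference = 10⁶/6504 = 153.75.
ΔM = 90.91 − 153.75 = -62.84 → -63 mireds.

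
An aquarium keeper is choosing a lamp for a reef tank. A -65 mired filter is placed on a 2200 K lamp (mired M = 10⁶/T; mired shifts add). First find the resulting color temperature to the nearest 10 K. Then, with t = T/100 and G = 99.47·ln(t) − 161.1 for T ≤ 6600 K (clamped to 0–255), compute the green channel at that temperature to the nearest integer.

M_in = 10⁶/2200 = 454.55; M_out = 454.55 + (-65) = 389.55.
T_out = 10⁶/389.55 = 2567.1 K → 2570 K; t = 25.7.
G = 99.47·ln 25.7 − 161.1 = 99.47·3.2465 − 161.1 = 161.828.
Rounded: 162.

162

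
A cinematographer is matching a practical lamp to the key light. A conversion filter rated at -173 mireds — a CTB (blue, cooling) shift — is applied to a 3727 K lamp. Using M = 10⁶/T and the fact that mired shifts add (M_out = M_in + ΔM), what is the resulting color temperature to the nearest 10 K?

M_in = 10⁶/3727 = 268.31 mireds.
M_out = 268.31 + (-173) = 95.31 mireds.
T_out = 10⁶/95.31 = 10491.8 K → 10490 K.

10490 K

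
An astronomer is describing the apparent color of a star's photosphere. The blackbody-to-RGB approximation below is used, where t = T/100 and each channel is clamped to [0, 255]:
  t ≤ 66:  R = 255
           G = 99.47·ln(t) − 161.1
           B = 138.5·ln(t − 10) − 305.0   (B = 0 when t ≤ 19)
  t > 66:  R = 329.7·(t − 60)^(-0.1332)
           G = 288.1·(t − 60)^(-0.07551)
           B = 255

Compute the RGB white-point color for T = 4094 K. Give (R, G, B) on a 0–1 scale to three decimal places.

(1.000, 0.816, 0.668)

t = 4094/100 = 40.94; the t ≤ 66 branch applies.
R = 255 by definition for t ≤ 66.
G = 99.47·ln 40.94 − 161.1 = 99.47·3.7121 − 161.1 = 208.143.
B = 138.5·ln(40.94 − 10) − 305.0 = 138.5·ln 30.94 − 305.0 = 138.5·3.4320 − 305.0 = 170.339.
Dividing each by 255: (1.0000, 0.8162, 0.6680) → (1.000, 0.816, 0.668).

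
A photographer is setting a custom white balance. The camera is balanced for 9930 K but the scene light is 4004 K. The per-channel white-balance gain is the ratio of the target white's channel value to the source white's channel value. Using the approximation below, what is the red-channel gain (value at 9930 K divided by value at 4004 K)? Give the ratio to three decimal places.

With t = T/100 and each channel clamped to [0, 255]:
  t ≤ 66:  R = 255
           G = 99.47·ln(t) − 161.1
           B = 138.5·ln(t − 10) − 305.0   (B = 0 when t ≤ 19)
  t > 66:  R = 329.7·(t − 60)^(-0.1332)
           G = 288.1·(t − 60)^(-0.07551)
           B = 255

0.793

At 4004 K (t = 40.04):
  R = 255 by definition for t ≤ 66.
At 9930 K (t = 99.3):
  R = 329.7·(99.3 − 60)^(-0.1332) = 329.7·39.3^(-0.1332) = 329.7·0.61323 = 202.184.
Gain = 202.184 / 255.000 = 0.7929 → 0.793.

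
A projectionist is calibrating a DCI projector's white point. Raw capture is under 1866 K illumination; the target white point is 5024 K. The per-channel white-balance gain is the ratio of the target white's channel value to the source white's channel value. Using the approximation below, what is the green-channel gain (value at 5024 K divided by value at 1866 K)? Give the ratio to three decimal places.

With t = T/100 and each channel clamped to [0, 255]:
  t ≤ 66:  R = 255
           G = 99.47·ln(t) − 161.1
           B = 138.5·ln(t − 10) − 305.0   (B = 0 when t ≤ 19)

1.758

At 1866 K (t = 18.66):
  G = 99.47·ln 18.66 − 161.1 = 99.47·2.9264 − 161.1 = 129.987.
At 5024 K (t = 50.24):
  G = 99.47·ln 50.24 − 161.1 = 99.47·3.9168 − 161.1 = 228.505.
Gain = 228.505 / 129.987 = 1.7579 → 1.758.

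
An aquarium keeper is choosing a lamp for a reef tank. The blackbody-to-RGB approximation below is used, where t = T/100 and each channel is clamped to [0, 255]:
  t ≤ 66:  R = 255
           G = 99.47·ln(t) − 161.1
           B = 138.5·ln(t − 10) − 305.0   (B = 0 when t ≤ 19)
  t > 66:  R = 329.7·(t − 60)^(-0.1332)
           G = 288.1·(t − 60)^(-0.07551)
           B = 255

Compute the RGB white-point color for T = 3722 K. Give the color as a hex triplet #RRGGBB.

t = 3722/100 = 37.22; the t ≤ 66 branch applies.
R = 255 by definition for t ≤ 66.
G = 99.47·ln 37.22 − 161.1 = 99.47·3.6168 − 161.1 = 198.668.
B = 138.5·ln(37.22 − 10) − 305.0 = 138.5·ln 27.22 − 305.0 = 138.5·3.3040 − 305.0 = 152.597.
Rounded: (255, 199, 153).
In hex: #FFC799.

#FFC799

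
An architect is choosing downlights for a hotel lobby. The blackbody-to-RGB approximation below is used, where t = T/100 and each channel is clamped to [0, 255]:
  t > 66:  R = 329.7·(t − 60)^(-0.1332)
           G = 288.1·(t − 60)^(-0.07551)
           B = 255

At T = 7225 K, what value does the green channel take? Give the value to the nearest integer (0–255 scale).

t = 7225/100 = 72.25; the t > 66 branch applies.
G = 288.1·(72.25 − 60)^(-0.07551) = 288.1·12.25^(-0.07551) = 288.1·0.82763 = 238.439.
Rounded: 238.

238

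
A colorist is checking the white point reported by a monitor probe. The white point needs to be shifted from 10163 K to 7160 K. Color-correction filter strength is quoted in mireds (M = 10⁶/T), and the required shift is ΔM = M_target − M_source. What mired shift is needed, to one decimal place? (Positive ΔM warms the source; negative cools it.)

M_source = 10⁶/10163 = 98.396; M_target = 10⁶/7160 = 139.665.
ΔM = 139.665 − 98.396 = 41.269 → +41.3 mireds, a warming shift.

+41.3 mireds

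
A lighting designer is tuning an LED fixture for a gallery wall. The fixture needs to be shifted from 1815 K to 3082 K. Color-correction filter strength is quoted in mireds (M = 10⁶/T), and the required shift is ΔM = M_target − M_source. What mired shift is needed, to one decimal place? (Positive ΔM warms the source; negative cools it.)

-226.5 mireds

M_source = 10⁶/1815 = 550.964; M_target = 10⁶/3082 = 324.465.
ΔM = 324.465 − 550.964 = -226.500 → -226.5 mireds, a cooling shift.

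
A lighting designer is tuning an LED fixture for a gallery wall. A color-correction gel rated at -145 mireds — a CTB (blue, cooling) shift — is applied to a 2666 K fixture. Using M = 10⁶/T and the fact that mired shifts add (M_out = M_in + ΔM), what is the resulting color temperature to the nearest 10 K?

M_in = 10⁶/2666 = 375.09 mireds.
M_out = 375.09 + (-145) = 230.09 mireds.
T_out = 10⁶/230.09 = 4346.1 K → 4350 K.

4350 K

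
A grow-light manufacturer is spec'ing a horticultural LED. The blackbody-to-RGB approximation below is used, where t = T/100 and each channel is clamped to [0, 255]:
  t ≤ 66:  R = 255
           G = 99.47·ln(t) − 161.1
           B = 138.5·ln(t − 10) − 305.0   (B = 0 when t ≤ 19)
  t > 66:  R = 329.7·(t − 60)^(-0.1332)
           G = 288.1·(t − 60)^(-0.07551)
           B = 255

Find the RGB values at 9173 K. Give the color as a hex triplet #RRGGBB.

#D0DEFF

t = 9173/100 = 91.73; the t > 66 branch applies.
R = 329.7·(91.73 − 60)^(-0.1332) = 329.7·31.73^(-0.1332) = 329.7·0.63096 = 208.029.
G = 288.1·(91.73 − 60)^(-0.07551) = 288.1·31.73^(-0.07551) = 288.1·0.77024 = 221.905.
B = 255 by definition for t > 66.
Rounded: (208, 222, 255).
In hex: #D0DEFF.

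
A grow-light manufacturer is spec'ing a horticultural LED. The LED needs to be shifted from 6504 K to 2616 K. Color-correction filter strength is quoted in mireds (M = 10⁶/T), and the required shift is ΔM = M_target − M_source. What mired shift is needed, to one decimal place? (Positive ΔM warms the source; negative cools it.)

+228.5 mireds

M_source = 10⁶/6504 = 153.752; M_target = 10⁶/2616 = 382.263.
ΔM = 382.263 − 153.752 = 228.511 → +228.5 mireds, a warming shift.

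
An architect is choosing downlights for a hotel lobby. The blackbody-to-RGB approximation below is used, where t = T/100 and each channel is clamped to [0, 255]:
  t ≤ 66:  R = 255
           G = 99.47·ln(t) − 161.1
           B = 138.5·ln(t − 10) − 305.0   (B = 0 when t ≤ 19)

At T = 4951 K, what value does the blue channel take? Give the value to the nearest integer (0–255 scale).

t = 4951/100 = 49.51; the t ≤ 66 branch applies.
B = 138.5·ln(49.51 − 10) − 305.0 = 138.5·ln 39.51 − 305.0 = 138.5·3.6766 − 305.0 = 204.203.
Rounded: 204.

204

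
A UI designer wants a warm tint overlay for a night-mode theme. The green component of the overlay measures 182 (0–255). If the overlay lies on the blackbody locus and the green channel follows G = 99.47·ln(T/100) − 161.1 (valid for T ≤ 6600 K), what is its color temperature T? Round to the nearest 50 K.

ln t = (182 + 161.1) / 99.47 = 3.4493.
t = e^3.4493 = 31.478.
T = 100·t = 3148 K → 3150 K to the nearest 50 K.

3150 K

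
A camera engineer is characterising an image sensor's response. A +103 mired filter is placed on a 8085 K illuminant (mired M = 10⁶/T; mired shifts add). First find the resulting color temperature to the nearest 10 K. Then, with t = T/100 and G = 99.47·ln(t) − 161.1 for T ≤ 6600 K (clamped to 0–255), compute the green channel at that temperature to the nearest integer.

216

M_in = 10⁶/8085 = 123.69; M_out = 123.69 + (+103) = 226.69.
T_out = 10⁶/226.69 = 4411.4 K → 4410 K; t = 44.1.
G = 99.47·ln 44.1 − 161.1 = 99.47·3.7865 − 161.1 = 215.539.
Rounded: 216.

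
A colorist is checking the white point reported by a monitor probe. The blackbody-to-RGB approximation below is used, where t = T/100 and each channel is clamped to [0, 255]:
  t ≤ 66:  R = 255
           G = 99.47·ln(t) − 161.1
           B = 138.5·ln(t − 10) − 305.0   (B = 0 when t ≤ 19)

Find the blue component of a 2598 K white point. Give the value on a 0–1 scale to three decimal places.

0.309

t = 2598/100 = 25.98; the t ≤ 66 branch applies.
B = 138.5·ln(25.98 − 10) − 305.0 = 138.5·ln 15.98 − 305.0 = 138.5·2.7713 − 305.0 = 78.830.
On a 0–1 scale: 78.830/255 = 0.3091 → 0.309.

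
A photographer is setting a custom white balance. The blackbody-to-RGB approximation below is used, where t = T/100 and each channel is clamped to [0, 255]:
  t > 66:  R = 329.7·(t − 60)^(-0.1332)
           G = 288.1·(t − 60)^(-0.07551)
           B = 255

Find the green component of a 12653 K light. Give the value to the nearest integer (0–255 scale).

t = 12653/100 = 126.53; the t > 66 branch applies.
G = 288.1·(126.53 − 60)^(-0.07551) = 288.1·66.53^(-0.07551) = 288.1·0.72836 = 209.839.
Rounded: 210.

210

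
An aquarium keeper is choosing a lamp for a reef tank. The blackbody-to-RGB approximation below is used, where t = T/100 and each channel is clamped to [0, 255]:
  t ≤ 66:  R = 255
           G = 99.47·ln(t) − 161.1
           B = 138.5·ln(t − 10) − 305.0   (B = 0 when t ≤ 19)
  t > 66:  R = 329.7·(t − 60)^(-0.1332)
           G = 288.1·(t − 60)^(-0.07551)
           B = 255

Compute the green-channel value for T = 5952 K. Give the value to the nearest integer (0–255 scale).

245

t = 5952/100 = 59.52; the t ≤ 66 branch applies.
G = 99.47·ln 59.52 − 161.1 = 99.47·4.0863 − 161.1 = 245.365.
Rounded: 245.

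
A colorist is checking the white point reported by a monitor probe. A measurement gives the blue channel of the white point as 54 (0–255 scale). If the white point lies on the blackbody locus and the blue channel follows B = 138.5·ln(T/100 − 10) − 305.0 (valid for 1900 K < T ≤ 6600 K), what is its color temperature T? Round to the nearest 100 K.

2300 K

ln(t − 10) = (54 + 305.0) / 138.5 = 2.5921.
t − 10 = e^2.5921 = 13.357, so t = 23.357.
T = 100·t = 2336 K → 2300 K to the nearest 100 K.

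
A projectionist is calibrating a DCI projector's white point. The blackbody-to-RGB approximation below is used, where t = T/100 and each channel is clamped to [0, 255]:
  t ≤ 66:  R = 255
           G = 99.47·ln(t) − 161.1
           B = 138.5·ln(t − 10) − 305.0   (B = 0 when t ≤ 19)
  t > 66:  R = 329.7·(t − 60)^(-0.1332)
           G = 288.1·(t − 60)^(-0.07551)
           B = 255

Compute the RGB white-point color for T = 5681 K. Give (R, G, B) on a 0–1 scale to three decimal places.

t = 5681/100 = 56.81; the t ≤ 66 branch applies.
R = 255 by definition for t ≤ 66.
G = 99.47·ln 56.81 − 161.1 = 99.47·4.0397 − 161.1 = 240.730.
B = 138.5·ln(56.81 − 10) − 305.0 = 138.5·ln 46.81 − 305.0 = 138.5·3.8461 − 305.0 = 227.684.
Dividing each by 255: (1.0000, 0.9440, 0.8929) → (1.000, 0.944, 0.893).

(1.000, 0.944, 0.893)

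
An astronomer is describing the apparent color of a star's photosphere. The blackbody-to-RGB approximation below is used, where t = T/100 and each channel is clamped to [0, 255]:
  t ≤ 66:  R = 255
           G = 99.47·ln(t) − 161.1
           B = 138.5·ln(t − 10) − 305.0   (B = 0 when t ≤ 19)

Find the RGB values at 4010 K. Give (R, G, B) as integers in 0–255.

t = 4010/100 = 40.1; the t ≤ 66 branch applies.
R = 255 by definition for t ≤ 66.
G = 99.47·ln 40.1 − 161.1 = 99.47·3.6914 − 161.1 = 206.081.
B = 138.5·ln(40.1 − 10) − 305.0 = 138.5·ln 30.1 − 305.0 = 138.5·3.4045 − 305.0 = 166.527.
Rounded: (255, 206, 167).

(255, 206, 167)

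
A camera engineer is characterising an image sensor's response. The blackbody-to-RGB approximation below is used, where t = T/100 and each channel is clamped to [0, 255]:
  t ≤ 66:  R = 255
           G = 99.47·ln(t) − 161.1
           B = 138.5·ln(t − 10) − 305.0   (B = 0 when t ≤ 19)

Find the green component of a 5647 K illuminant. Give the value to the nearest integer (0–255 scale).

240

t = 5647/100 = 56.47; the t ≤ 66 branch applies.
G = 99.47·ln 56.47 − 161.1 = 99.47·4.0337 − 161.1 = 240.133.
Rounded: 240.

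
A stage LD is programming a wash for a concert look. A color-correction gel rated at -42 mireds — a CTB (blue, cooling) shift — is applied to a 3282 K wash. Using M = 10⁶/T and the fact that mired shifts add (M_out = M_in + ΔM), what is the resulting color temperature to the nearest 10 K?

3810 K

M_in = 10⁶/3282 = 304.69 mireds.
M_out = 304.69 + (-42) = 262.69 mireds.
T_out = 10⁶/262.69 = 3806.7 K → 3810 K.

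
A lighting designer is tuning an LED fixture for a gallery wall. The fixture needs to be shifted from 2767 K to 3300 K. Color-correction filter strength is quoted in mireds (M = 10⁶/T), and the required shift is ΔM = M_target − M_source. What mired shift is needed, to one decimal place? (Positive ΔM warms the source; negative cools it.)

-58.4 mireds

M_source = 10⁶/2767 = 361.402; M_target = 10⁶/3300 = 303.030.
ΔM = 303.030 − 361.402 = -58.372 → -58.4 mireds, a cooling shift.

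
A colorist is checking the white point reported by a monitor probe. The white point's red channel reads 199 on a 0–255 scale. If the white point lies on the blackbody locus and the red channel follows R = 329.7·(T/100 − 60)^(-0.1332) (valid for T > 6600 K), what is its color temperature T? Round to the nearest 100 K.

10400 K

(t − 60)^(-0.1332) = 199/329.7 = 0.60358.
t − 60 = 0.60358^(1/-0.1332) = 0.60358^(-7.508) = 44.273, so t = 104.273.
T = 100·t = 10427 K → 10400 K to the nearest 100 K.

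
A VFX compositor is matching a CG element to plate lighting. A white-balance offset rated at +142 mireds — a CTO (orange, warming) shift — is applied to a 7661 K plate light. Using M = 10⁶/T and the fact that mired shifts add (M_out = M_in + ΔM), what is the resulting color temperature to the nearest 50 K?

3650 K

M_in = 10⁶/7661 = 130.53 mireds.
M_out = 130.53 + (+142) = 272.53 mireds.
T_out = 10⁶/272.53 = 3669.3 K → 3650 K.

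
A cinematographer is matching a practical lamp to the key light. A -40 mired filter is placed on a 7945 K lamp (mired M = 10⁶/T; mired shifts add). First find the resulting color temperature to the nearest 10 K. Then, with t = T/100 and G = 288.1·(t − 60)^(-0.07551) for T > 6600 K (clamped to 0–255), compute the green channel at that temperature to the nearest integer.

212

M_in = 10⁶/7945 = 125.87; M_out = 125.87 + (-40) = 85.87.
T_out = 10⁶/85.87 = 11646.1 K → 11650 K; t = 116.5.
G = 288.1·(116.5 − 60)^(-0.07551) = 288.1·56.5^(-0.07551) = 288.1·0.73740 = 212.445.
Rounded: 212.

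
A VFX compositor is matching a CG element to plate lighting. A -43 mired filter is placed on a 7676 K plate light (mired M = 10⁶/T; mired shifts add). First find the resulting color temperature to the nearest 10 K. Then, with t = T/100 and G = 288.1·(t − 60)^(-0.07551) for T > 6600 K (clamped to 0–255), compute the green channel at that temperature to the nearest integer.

213

M_in = 10⁶/7676 = 130.28; M_out = 130.28 + (-43) = 87.28.
T_out = 10⁶/87.28 = 11457.9 K → 11460 K; t = 114.6.
G = 288.1·(114.6 − 60)^(-0.07551) = 288.1·54.6^(-0.07551) = 288.1·0.73931 = 212.994.
Rounded: 213.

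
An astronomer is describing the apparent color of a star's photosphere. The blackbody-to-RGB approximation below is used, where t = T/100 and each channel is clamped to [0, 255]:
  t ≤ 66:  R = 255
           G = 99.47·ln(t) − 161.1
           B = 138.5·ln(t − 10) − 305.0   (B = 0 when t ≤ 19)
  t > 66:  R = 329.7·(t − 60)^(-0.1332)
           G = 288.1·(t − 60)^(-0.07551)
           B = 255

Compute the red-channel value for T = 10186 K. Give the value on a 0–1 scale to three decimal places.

t = 10186/100 = 101.86; the t > 66 branch applies.
R = 329.7·(101.86 − 60)^(-0.1332) = 329.7·41.86^(-0.1332) = 329.7·0.60810 = 200.491.
On a 0–1 scale: 200.491/255 = 0.7862 → 0.786.

0.786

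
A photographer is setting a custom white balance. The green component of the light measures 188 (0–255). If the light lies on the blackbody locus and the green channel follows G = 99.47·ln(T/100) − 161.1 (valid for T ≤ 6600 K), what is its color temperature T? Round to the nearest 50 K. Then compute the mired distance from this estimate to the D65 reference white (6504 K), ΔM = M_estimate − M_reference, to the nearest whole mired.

ln t = (188 + 161.1) / 99.47 = 3.5096.
t = e^3.5096 = 33.435.
T = 100·t = 3343 K → 3350 K to the nearest 50 K.
M_estimate = 10⁶/3350 = 298.51; M_reference = 10⁶/6504 = 153.75.
ΔM = 298.51 − 153.75 = 144.76 → +145 mireds.

+145 mireds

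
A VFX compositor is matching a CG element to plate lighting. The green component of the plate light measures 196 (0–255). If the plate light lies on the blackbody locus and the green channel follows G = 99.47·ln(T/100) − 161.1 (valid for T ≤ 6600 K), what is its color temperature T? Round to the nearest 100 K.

3600 K

ln t = (196 + 161.1) / 99.47 = 3.5900.
t = e^3.5900 = 36.235.
T = 100·t = 3624 K → 3600 K to the nearest 100 K.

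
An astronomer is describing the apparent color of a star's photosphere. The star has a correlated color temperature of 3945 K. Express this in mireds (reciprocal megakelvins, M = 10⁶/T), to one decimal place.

253.5 mireds

M = 10⁶ / 3945 = 253.485 → 253.5 mireds.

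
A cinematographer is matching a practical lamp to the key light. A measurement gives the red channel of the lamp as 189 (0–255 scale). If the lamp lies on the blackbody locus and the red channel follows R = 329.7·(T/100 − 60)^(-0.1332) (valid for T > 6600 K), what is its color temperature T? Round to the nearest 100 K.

12500 K

(t − 60)^(-0.1332) = 189/329.7 = 0.57325.
t − 60 = 0.57325^(1/-0.1332) = 0.57325^(-7.508) = 65.199, so t = 125.199.
T = 100·t = 12520 K → 12500 K to the nearest 100 K.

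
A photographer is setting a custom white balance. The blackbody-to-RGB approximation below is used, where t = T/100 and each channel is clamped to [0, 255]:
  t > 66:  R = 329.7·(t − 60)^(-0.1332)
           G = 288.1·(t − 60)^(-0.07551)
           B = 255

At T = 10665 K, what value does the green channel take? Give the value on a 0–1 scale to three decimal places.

t = 10665/100 = 106.65; the t > 66 branch applies.
G = 288.1·(106.65 − 60)^(-0.07551) = 288.1·46.65^(-0.07551) = 288.1·0.74814 = 215.540.
On a 0–1 scale: 215.540/255 = 0.8453 → 0.845.

0.845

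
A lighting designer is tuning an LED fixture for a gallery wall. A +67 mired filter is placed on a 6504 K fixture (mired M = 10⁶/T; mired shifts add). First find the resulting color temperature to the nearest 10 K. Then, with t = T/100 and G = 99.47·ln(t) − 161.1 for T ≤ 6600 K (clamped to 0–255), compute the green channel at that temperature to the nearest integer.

218

M_in = 10⁶/6504 = 153.75; M_out = 153.75 + (+67) = 220.75.
T_out = 10⁶/220.75 = 4530.0 K → 4530 K; t = 45.3.
G = 99.47·ln 45.3 − 161.1 = 99.47·3.8133 − 161.1 = 218.210.
Rounded: 218.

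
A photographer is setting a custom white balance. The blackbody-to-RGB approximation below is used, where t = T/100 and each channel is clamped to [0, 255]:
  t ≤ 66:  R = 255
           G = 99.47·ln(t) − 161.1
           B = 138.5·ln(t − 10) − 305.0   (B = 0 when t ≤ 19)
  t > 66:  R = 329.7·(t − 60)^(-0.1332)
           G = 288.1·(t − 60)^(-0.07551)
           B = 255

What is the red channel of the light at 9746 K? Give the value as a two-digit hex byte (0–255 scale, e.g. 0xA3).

t = 9746/100 = 97.46; the t > 66 branch applies.
R = 329.7·(97.46 − 60)^(-0.1332) = 329.7·37.46^(-0.1332) = 329.7·0.61716 = 203.479.
Rounded: 203; in hex, 0xCB.

0xCB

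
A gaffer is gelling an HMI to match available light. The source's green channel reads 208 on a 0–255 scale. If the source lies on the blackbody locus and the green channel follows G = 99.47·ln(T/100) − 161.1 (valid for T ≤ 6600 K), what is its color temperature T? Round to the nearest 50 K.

ln t = (208 + 161.1) / 99.47 = 3.7107.
t = e^3.7107 = 40.881.
T = 100·t = 4088 K → 4100 K to the nearest 50 K.

4100 K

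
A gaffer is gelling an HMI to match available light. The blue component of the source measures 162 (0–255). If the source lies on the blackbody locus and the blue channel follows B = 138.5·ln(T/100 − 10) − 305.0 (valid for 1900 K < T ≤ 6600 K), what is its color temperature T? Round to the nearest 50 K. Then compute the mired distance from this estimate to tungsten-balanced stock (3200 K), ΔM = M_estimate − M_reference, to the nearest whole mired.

ln(t − 10) = (162 + 305.0) / 138.5 = 3.3718.
t − 10 = e^3.3718 = 29.132, so t = 39.132.
T = 100·t = 3913 K → 3900 K to the nearest 50 K.
M_estimate = 10⁶/3900 = 256.41; M_reference = 10⁶/3200 = 312.50.
ΔM = 256.41 − 312.50 = -56.09 → -56 mireds.

-56 mireds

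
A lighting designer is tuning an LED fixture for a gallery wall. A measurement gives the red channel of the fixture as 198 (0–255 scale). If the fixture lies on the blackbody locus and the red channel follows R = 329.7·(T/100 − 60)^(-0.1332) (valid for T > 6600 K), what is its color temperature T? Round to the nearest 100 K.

(t − 60)^(-0.1332) = 198/329.7 = 0.60055.
t − 60 = 0.60055^(1/-0.1332) = 0.60055^(-7.508) = 45.980, so t = 105.980.
T = 100·t = 10598 K → 10600 K to the nearest 100 K.

10600 K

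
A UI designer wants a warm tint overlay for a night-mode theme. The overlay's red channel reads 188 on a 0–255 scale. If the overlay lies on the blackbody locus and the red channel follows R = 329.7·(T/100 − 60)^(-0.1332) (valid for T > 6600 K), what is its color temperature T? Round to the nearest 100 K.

(t − 60)^(-0.1332) = 188/329.7 = 0.57022.
t − 60 = 0.57022^(1/-0.1332) = 0.57022^(-7.508) = 67.848, so t = 127.848.
T = 100·t = 12785 K → 12800 K to the nearest 100 K.

12800 K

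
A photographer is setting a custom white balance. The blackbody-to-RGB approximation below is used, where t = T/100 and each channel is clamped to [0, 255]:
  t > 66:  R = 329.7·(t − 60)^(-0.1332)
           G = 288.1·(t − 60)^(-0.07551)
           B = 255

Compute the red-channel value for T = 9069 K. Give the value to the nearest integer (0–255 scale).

209

t = 9069/100 = 90.69; the t > 66 branch applies.
R = 329.7·(90.69 − 60)^(-0.1332) = 329.7·30.69^(-0.1332) = 329.7·0.63377 = 208.954.
Rounded: 209.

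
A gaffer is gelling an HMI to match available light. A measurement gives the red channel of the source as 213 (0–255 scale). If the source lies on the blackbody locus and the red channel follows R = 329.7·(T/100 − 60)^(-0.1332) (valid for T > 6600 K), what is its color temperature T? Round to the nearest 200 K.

(t − 60)^(-0.1332) = 213/329.7 = 0.64604.
t − 60 = 0.64604^(1/-0.1332) = 0.64604^(-7.508) = 26.575, so t = 86.575.
T = 100·t = 8657 K → 8600 K to the nearest 200 K.

8600 K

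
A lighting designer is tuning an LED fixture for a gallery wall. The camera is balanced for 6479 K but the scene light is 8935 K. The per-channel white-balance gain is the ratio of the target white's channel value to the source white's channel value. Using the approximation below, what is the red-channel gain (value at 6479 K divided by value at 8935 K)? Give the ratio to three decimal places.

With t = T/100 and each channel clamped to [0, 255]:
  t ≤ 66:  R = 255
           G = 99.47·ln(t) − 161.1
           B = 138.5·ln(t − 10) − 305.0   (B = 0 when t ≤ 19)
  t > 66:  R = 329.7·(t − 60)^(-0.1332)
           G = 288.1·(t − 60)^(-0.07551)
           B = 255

At 8935 K (t = 89.35):
  R = 329.7·(89.35 − 60)^(-0.1332) = 329.7·29.35^(-0.1332) = 329.7·0.63755 = 210.200.
At 6479 K (t = 64.79):
  R = 255 by definition for t ≤ 66.
Gain = 255.000 / 210.200 = 1.2131 → 1.213.

1.213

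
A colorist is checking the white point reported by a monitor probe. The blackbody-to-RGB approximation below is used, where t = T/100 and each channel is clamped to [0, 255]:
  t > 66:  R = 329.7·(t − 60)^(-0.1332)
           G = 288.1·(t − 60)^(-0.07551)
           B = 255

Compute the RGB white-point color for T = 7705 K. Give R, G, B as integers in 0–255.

t = 7705/100 = 77.05; the t > 66 branch applies.
R = 329.7·(77.05 − 60)^(-0.1332) = 329.7·17.05^(-0.1332) = 329.7·0.68538 = 225.971.
G = 288.1·(77.05 − 60)^(-0.07551) = 288.1·17.05^(-0.07551) = 288.1·0.80722 = 232.560.
B = 255 by definition for t > 66.
Rounded: (226, 233, 255).

R=226, G=233, B=255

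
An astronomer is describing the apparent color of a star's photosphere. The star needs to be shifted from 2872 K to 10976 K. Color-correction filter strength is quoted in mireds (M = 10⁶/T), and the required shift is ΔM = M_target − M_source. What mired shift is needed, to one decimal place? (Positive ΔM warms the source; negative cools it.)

M_source = 10⁶/2872 = 348.189; M_target = 10⁶/10976 = 91.108.
ΔM = 91.108 − 348.189 = -257.082 → -257.1 mireds, a cooling shift.

-257.1 mireds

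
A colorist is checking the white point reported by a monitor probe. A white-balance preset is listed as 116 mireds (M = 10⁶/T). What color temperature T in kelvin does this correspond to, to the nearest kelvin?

8621 K

T = 10⁶ / 116 = 8620.69 K → 8621 K.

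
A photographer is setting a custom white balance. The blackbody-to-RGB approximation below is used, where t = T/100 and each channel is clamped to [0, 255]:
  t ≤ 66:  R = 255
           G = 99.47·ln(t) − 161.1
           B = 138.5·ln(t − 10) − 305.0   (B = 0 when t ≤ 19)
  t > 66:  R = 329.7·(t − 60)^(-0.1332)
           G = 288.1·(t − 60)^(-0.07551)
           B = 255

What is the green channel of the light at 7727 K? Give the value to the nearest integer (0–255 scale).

t = 7727/100 = 77.27; the t > 66 branch applies.
G = 288.1·(77.27 − 60)^(-0.07551) = 288.1·17.27^(-0.07551) = 288.1·0.80644 = 232.335.
Rounded: 232.

232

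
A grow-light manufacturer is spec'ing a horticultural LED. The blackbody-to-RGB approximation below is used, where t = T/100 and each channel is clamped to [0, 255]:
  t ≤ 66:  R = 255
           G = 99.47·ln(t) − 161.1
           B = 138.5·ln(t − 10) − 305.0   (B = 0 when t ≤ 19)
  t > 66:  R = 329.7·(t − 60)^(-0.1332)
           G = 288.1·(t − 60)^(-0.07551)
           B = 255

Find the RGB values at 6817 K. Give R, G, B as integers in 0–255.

R=249, G=246, B=255

t = 6817/100 = 68.17; the t > 66 branch applies.
R = 329.7·(68.17 − 60)^(-0.1332) = 329.7·8.17^(-0.1332) = 329.7·0.75595 = 249.236.
G = 288.1·(68.17 − 60)^(-0.07551) = 288.1·8.17^(-0.07551) = 288.1·0.85333 = 245.845.
B = 255 by definition for t > 66.
Rounded: (249, 246, 255).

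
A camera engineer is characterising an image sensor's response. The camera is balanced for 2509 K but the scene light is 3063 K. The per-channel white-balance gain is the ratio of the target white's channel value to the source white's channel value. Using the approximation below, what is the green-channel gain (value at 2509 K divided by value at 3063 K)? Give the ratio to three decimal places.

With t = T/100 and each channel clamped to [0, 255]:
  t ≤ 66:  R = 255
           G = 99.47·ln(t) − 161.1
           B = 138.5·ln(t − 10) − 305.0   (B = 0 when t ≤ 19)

0.889

At 3063 K (t = 30.63):
  G = 99.47·ln 30.63 − 161.1 = 99.47·3.4220 − 161.1 = 179.284.
At 2509 K (t = 25.09):
  G = 99.47·ln 25.09 − 161.1 = 99.47·3.2225 − 161.1 = 159.439.
Gain = 159.439 / 179.284 = 0.8893 → 0.889.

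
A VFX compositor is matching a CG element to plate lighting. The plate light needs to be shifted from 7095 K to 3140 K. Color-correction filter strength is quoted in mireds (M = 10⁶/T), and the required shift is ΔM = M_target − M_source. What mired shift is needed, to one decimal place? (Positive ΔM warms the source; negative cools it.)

+177.5 mireds

M_source = 10⁶/7095 = 140.944; M_target = 10⁶/3140 = 318.471.
ΔM = 318.471 − 140.944 = 177.527 → +177.5 mireds, a warming shift.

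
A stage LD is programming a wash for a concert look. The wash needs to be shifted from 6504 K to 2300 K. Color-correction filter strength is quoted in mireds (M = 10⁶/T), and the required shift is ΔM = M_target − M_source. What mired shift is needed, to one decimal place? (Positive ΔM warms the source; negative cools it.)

M_source = 10⁶/6504 = 153.752; M_target = 10⁶/2300 = 434.783.
ΔM = 434.783 − 153.752 = 281.031 → +281.0 mireds, a warming shift.

+281.0 mireds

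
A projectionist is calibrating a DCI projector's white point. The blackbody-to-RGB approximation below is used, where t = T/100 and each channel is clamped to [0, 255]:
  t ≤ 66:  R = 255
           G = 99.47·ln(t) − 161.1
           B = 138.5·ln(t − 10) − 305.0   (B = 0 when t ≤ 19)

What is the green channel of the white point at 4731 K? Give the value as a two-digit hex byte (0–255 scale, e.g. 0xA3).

0xDF

t = 4731/100 = 47.31; the t ≤ 66 branch applies.
G = 99.47·ln 47.31 − 161.1 = 99.47·3.8567 − 161.1 = 222.528.
Rounded: 223; in hex, 0xDF.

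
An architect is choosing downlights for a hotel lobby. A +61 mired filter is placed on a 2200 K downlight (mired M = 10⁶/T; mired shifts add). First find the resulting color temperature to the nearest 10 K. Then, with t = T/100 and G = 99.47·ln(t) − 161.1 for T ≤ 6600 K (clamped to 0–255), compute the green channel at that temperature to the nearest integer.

M_in = 10⁶/2200 = 454.55; M_out = 454.55 + (+61) = 515.55.
T_out = 10⁶/515.55 = 1939.7 K → 1940 K; t = 19.4.
G = 99.47·ln 19.4 − 161.1 = 99.47·2.9653 − 161.1 = 133.856.
Rounded: 134.

134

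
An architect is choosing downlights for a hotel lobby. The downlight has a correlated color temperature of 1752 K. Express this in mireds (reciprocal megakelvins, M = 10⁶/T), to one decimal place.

570.8 mireds

M = 10⁶ / 1752 = 570.776 → 570.8 mireds.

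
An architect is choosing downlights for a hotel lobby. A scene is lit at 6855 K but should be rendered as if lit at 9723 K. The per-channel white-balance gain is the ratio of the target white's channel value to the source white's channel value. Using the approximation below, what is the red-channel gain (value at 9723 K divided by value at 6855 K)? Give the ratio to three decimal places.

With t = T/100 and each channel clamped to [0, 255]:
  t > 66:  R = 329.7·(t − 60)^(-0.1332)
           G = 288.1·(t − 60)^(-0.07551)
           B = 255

At 6855 K (t = 68.55):
  R = 329.7·(68.55 − 60)^(-0.1332) = 329.7·8.55^(-0.1332) = 329.7·0.75138 = 247.731.
At 9723 K (t = 97.23):
  R = 329.7·(97.23 − 60)^(-0.1332) = 329.7·37.23^(-0.1332) = 329.7·0.61767 = 203.646.
Gain = 203.646 / 247.731 = 0.8220 → 0.822.

0.822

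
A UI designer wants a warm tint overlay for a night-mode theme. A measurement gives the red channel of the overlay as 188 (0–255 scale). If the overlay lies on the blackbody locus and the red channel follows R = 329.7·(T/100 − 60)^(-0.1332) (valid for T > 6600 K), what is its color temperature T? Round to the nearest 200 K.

12800 K

(t − 60)^(-0.1332) = 188/329.7 = 0.57022.
t − 60 = 0.57022^(1/-0.1332) = 0.57022^(-7.508) = 67.848, so t = 127.848.
T = 100·t = 12785 K → 12800 K to the nearest 200 K.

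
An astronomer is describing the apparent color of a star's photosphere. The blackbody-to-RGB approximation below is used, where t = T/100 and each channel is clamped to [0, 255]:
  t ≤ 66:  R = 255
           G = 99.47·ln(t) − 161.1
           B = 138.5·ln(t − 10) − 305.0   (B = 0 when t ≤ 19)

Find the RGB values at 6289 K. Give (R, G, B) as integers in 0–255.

(255, 251, 245)

t = 6289/100 = 62.89; the t ≤ 66 branch applies.
R = 255 by definition for t ≤ 66.
G = 99.47·ln 62.89 − 161.1 = 99.47·4.1414 − 161.1 = 250.844.
B = 138.5·ln(62.89 − 10) − 305.0 = 138.5·ln 52.89 − 305.0 = 138.5·3.9682 − 305.0 = 244.598.
Rounded: (255, 251, 245).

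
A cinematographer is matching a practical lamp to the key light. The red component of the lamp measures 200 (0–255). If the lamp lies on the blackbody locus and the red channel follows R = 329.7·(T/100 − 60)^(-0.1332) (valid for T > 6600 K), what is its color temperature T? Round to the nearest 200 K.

(t − 60)^(-0.1332) = 200/329.7 = 0.60661.
t − 60 = 0.60661^(1/-0.1332) = 0.60661^(-7.508) = 42.638, so t = 102.638.
T = 100·t = 10264 K → 10200 K to the nearest 200 K.

10200 K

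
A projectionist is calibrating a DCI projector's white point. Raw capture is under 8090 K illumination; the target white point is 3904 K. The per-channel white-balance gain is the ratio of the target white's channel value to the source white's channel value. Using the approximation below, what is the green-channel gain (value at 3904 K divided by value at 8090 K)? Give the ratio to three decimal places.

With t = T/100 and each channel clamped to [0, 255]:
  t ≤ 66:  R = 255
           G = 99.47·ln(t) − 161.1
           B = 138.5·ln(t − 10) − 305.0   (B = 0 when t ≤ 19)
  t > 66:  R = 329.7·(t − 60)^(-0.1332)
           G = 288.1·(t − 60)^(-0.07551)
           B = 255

At 8090 K (t = 80.9):
  G = 288.1·(80.9 − 60)^(-0.07551) = 288.1·20.9^(-0.07551) = 288.1·0.79491 = 229.012.
At 3904 K (t = 39.04):
  G = 99.47·ln 39.04 − 161.1 = 99.47·3.6646 − 161.1 = 203.416.
Gain = 203.416 / 229.012 = 0.8882 → 0.888.

0.888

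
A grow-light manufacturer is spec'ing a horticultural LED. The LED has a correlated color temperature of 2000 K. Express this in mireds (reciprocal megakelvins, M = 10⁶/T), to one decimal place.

500.0 mireds

M = 10⁶ / 2000 = 500.000 → 500.0 mireds.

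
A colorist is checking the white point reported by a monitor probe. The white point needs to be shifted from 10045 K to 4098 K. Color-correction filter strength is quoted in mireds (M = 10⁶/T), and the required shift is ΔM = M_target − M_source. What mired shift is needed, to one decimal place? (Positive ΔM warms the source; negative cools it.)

+144.5 mireds

M_source = 10⁶/10045 = 99.552; M_target = 10⁶/4098 = 244.021.
ΔM = 244.021 − 99.552 = 144.469 → +144.5 mireds, a warming shift.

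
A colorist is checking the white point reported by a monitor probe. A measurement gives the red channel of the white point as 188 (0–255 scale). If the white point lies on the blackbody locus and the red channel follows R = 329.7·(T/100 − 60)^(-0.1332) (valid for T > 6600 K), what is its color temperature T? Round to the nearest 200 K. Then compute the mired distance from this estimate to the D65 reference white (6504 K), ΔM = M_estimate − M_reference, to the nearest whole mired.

(t − 60)^(-0.1332) = 188/329.7 = 0.57022.
t − 60 = 0.57022^(1/-0.1332) = 0.57022^(-7.508) = 67.848, so t = 127.848.
T = 100·t = 12785 K → 12800 K to the nearest 200 K.
M_estimate = 10⁶/12800 = 78.12; M_reference = 10⁶/6504 = 153.75.
ΔM = 78.12 − 153.75 = -75.63 → -76 mireds.

-76 mireds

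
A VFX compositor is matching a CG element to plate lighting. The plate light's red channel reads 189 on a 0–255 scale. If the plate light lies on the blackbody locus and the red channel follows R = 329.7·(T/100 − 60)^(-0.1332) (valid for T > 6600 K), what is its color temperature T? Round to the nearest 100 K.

(t − 60)^(-0.1332) = 189/329.7 = 0.57325.
t − 60 = 0.57325^(1/-0.1332) = 0.57325^(-7.508) = 65.199, so t = 125.199.
T = 100·t = 12520 K → 12500 K to the nearest 100 K.

12500 K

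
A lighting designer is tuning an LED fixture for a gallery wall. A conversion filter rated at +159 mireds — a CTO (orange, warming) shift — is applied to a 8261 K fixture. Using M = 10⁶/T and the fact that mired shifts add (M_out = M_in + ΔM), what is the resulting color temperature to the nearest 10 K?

M_in = 10⁶/8261 = 121.05 mireds.
M_out = 121.05 + (+159) = 280.05 mireds.
T_out = 10⁶/280.05 = 3570.8 K → 3570 K.

3570 K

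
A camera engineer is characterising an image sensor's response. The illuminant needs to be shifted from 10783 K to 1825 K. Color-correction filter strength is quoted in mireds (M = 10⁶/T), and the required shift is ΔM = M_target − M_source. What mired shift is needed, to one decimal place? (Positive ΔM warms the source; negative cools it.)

M_source = 10⁶/10783 = 92.739; M_target = 10⁶/1825 = 547.945.
ΔM = 547.945 − 92.739 = 455.207 → +455.2 mireds, a warming shift.

+455.2 mireds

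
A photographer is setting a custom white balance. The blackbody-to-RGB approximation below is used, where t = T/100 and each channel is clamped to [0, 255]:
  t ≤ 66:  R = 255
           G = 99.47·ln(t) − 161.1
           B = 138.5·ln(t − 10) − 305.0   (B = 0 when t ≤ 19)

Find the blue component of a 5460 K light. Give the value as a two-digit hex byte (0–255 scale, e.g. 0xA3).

0xDD

t = 5460/100 = 54.6; the t ≤ 66 branch applies.
B = 138.5·ln(54.6 − 10) − 305.0 = 138.5·ln 44.6 − 305.0 = 138.5·3.7977 − 305.0 = 220.986.
Rounded: 221; in hex, 0xDD.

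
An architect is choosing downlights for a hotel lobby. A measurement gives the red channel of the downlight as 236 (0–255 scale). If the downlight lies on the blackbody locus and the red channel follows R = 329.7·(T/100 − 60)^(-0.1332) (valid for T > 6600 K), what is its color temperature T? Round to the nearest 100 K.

(t − 60)^(-0.1332) = 236/329.7 = 0.71580.
t − 60 = 0.71580^(1/-0.1332) = 0.71580^(-7.508) = 12.307, so t = 72.307.
T = 100·t = 7231 K → 7200 K to the nearest 100 K.

7200 K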